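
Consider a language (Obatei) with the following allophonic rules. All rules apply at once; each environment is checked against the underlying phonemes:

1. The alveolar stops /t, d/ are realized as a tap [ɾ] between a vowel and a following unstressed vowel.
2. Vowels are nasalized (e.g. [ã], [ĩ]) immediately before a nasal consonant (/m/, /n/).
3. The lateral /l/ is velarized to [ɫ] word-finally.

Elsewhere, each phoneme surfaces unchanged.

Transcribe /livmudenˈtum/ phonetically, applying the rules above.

/l/ — word-initial; rule 3 does not apply here → [l].
/i/ — between /l/ and /v/; rule 2 does not apply here → [i].
/v/ — not in any rule's target class → [v].
/m/ (between /v/ and /u/): no rule targets it → [m].
/u/ (between /m/ and /d/) is in the target of rule 2 but the environment (before a nasal consonant) is not met → [u].
Rule 1 applies to /d/ (between /u/ and /e/: between a vowel and a following unstressed vowel) → [ɾ].
/e/ (between /d/ and /n/) occurs before a nasal consonant → [ẽ] by rule 2.
/n/ stays [n].
/t/ (between /n/ and /u/) is in the target of rule 1 but the environment (between a vowel and a following unstressed vowel) is not met → [t].
/u/ (between /t/ and /m/) occurs before a nasal consonant → [ũ] by rule 2.
/m/ stays [m].

[livmuɾẽnˈtũm]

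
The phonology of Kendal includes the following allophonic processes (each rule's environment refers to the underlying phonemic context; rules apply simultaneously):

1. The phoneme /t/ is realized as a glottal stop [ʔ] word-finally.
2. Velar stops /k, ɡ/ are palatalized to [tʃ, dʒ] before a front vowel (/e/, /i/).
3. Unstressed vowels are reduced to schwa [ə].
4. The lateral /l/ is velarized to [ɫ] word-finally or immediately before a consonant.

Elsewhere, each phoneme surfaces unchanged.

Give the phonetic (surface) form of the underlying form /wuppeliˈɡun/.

/u/ meets the environment for rule 3 (in an unstressed syllable) → [ə].
/e/ — between /p/ and /l/, in an unstressed syllable — surfaces as [ə] (rule 3).
/l/ (between /e/ and /i/) fails the environment for rule 4, so it stays [l].
Rule 3 applies to /i/ (between /l/ and /ɡ/: in an unstressed syllable) → [ə].
/ɡ/ — between /i/ and /u/; rule 2 does not apply here → [ɡ].
/u/ (between /ɡ/ and /n/) fails the environment for rule 3, so it stays [u].

[wəppələˈɡun]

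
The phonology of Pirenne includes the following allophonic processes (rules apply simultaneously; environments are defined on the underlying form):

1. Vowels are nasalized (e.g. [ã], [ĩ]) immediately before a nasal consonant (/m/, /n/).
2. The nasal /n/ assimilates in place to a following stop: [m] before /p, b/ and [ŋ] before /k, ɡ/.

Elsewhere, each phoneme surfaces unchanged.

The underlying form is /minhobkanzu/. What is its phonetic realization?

[mĩnhobkãnzu]

/i/ — between /m/ and /n/, before a nasal consonant — surfaces as [ĩ] (rule 1).
/n/ — between /i/ and /h/; rule 2 does not apply here → [n].
/o/ (between /h/ and /b/): rule 1 targets it, but not before a nasal consonant → unchanged [o].
/a/ (between /k/ and /n/) occurs before a nasal consonant → [ã] by rule 1.
/n/ (between /a/ and /z/) fails the environment for rule 2, so it stays [n].
/u/ (word-final) fails the environment for rule 1, so it stays [u].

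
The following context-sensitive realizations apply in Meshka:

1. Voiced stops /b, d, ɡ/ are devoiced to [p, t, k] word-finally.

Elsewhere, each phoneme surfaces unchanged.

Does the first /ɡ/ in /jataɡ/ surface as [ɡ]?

No

/ɡ/ — word-final, word-finally — surfaces as [k] (rule 1).
The actual realization is [k], not [ɡ].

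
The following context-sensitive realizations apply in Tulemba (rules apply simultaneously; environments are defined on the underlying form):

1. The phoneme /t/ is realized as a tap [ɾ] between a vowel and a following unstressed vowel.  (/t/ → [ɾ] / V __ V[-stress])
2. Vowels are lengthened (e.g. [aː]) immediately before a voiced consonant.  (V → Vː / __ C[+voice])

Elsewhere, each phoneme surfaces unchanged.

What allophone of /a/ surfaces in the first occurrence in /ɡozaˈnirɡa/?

/a/ (between /z/ and /n/): before a voiced consonant, so rule 2 applies → [aː].

[aː]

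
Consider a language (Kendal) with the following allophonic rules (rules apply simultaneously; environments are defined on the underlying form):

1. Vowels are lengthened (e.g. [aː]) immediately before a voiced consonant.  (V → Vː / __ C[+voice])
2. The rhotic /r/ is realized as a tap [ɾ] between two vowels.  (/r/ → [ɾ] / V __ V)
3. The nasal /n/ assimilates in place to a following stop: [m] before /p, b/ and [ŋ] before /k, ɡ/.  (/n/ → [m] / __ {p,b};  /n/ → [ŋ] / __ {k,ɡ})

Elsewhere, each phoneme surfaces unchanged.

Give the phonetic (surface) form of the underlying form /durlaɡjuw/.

[duːrlaːɡjuːw]

/d/ — not in any rule's target class → [d].
/u/ (between /d/ and /r/) occurs before a voiced consonant → [uː] by rule 1.
/r/ — between /u/ and /l/; rule 2 does not apply here → [r].
/l/ (between /r/ and /a/): no rule targets it → [l].
/a/ meets the environment for rule 1 (before a voiced consonant) → [aː].
/ɡ/ — not in any rule's target class → [ɡ].
/j/ (between /ɡ/ and /u/): no rule targets it → [j].
/u/ (between /j/ and /w/): before a voiced consonant, so rule 1 applies → [uː].
/w/ — not in any rule's target class → [w].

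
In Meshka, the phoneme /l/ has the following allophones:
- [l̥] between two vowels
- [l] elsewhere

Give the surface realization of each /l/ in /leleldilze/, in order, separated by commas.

Occurrence 1 (position 1): no conditioning environment matches → elsewhere allophone [l].
Occurrence 2 (position 3): between two vowels → [l̥].
Occurrence 3 (position 5): no conditioning environment matches → elsewhere allophone [l].
Occurrence 4 (position 8): no conditioning environment matches → elsewhere allophone [l].

[l], [l̥], [l], [l]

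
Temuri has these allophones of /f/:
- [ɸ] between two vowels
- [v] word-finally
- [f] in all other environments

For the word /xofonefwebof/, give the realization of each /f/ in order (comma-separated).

Occurrence 1 (position 3): between two vowels → [ɸ].
Occurrence 2 (position 7): no conditioning environment matches → elsewhere allophone [f].
Occurrence 3 (position 12): word-finally → [v].

[ɸ], [f], [v]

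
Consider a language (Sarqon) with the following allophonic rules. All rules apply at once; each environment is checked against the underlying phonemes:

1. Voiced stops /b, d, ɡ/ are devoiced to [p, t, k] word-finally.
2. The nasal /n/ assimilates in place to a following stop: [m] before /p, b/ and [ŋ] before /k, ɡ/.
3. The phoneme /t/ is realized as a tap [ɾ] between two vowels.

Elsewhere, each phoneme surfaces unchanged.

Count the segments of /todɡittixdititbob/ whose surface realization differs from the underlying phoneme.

Segments that undergo a rule: /t/ → [ɾ] (rule 3); /b/ → [p] (rule 1).
All other segments surface unchanged.

2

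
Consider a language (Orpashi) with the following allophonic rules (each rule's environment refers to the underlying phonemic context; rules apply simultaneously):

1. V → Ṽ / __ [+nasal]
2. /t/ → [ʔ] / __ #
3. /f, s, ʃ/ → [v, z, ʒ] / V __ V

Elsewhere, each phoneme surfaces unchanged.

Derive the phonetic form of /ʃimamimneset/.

/ʃ/ (word-initial): rule 3 targets it, but not between two vowels → unchanged [ʃ].
/i/ — between /ʃ/ and /m/, before a nasal consonant — surfaces as [ĩ] (rule 1).
/m/ (between /i/ and /a/) is unaffected → [m].
/a/ (between /m/ and /m/): before a nasal consonant, so rule 1 applies → [ã].
/m/ (between /a/ and /i/) is unaffected → [m].
/i/ — between /m/ and /m/, before a nasal consonant — surfaces as [ĩ] (rule 1).
/m/ — not in any rule's target class → [m].
/n/ — not in any rule's target class → [n].
/e/ — between /n/ and /s/; rule 1 does not apply here → [e].
Rule 3 applies to /s/ (between /e/ and /e/: between two vowels) → [z].
/e/ — between /s/ and /t/; rule 1 does not apply here → [e].
/t/ meets the environment for rule 2 (word-finally) → [ʔ].

[ʃĩmãmĩmnezeʔ]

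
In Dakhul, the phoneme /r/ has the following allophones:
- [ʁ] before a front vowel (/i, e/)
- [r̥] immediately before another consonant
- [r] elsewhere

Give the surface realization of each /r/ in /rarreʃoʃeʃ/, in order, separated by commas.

Occurrence 1 (position 1): no conditioning environment matches → elsewhere allophone [r].
Occurrence 2 (position 3): immediately before another consonant → [r̥].
Occurrence 3 (position 4): before a front vowel (/i, e/) → [ʁ].

[r], [r̥], [ʁ]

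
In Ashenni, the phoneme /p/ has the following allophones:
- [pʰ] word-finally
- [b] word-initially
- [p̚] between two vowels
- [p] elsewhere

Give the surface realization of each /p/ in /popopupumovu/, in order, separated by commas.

[b], [p̚], [p̚], [p̚]

Occurrence 1 (position 1): word-initially → [b].
Occurrence 2 (position 3): between two vowels → [p̚].
Occurrence 3 (position 5): between two vowels → [p̚].
Occurrence 4 (position 7): between two vowels → [p̚].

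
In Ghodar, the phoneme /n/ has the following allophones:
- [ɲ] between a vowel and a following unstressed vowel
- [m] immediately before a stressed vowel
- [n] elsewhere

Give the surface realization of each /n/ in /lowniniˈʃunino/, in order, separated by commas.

[n], [ɲ], [ɲ], [ɲ]

Occurrence 1 (position 4): no conditioning environment matches → elsewhere allophone [n].
Occurrence 2 (position 6): between a vowel and a following unstressed vowel → [ɲ].
Occurrence 3 (position 10): between a vowel and a following unstressed vowel → [ɲ].
Occurrence 4 (position 12): between a vowel and a following unstressed vowel → [ɲ].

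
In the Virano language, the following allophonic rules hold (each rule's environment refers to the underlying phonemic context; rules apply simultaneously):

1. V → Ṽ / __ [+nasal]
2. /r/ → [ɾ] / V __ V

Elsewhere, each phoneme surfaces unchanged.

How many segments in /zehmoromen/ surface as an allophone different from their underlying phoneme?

3

Segments that undergo a rule: /r/ → [ɾ] (rule 2); /o/ → [õ] (rule 1); /e/ → [ẽ] (rule 1).
All other segments surface unchanged.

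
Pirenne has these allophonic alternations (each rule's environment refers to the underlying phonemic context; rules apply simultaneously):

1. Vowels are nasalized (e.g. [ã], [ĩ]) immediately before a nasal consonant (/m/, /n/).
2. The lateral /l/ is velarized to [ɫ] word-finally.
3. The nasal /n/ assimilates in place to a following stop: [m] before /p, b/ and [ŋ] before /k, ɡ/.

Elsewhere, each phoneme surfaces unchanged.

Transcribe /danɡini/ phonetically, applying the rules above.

[dãŋɡĩni]

/d/ stays [d].
/a/ (between /d/ and /n/): before a nasal consonant, so rule 1 applies → [ã].
/n/ (between /a/ and /ɡ/): before a labial or velar stop, so rule 3 applies → [ŋ].
/ɡ/ (between /n/ and /i/) is unaffected → [ɡ].
/i/ meets the environment for rule 1 (before a nasal consonant) → [ĩ].
/n/ (between /i/ and /i/) is in the target of rule 3 but the environment (before a labial or velar stop) is not met → [n].
/i/ — word-final; rule 1 does not apply here → [i].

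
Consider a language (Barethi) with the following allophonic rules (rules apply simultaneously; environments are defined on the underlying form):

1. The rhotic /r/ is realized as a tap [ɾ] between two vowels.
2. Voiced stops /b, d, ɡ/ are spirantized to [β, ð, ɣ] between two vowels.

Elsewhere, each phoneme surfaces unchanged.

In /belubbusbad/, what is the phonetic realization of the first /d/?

/d/ (word-final) fails the environment for rule 2, so it stays [d].

[d]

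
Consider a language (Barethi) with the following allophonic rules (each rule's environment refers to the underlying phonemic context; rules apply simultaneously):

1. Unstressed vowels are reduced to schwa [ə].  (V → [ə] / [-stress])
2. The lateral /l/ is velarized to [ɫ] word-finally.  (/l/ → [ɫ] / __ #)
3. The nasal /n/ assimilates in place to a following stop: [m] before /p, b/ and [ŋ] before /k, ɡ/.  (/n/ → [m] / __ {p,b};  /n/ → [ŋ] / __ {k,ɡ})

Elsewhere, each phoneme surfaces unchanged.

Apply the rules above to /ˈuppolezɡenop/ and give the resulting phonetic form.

/u/ (word-initial) is in the target of rule 1 but the environment (in an unstressed syllable) is not met → [u].
/p/ — not in any rule's target class → [p].
/p/ stays [p].
/o/ (between /p/ and /l/): in an unstressed syllable, so rule 1 applies → [ə].
/l/ (between /o/ and /e/) is in the target of rule 2 but the environment (word-finally) is not met → [l].
/e/ — between /l/ and /z/, in an unstressed syllable — surfaces as [ə] (rule 1).
/z/ stays [z].
/ɡ/ — not in any rule's target class → [ɡ].
Rule 1 applies to /e/ (between /ɡ/ and /n/: in an unstressed syllable) → [ə].
/n/ (between /e/ and /o/) is in the target of rule 3 but the environment (before a labial or velar stop) is not met → [n].
/o/ meets the environment for rule 1 (in an unstressed syllable) → [ə].
/p/ stays [p].

[ˈuppələzɡənəp]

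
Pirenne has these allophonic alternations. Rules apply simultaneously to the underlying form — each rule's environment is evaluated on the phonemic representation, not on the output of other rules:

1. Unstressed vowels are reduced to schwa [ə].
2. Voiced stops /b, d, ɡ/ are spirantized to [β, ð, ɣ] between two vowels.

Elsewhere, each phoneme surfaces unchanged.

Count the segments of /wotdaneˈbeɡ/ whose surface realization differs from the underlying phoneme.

4

Segments that undergo a rule: /o/ → [ə] (rule 1); /a/ → [ə] (rule 1); /e/ → [ə] (rule 1); /b/ → [β] (rule 2).
All other segments surface unchanged.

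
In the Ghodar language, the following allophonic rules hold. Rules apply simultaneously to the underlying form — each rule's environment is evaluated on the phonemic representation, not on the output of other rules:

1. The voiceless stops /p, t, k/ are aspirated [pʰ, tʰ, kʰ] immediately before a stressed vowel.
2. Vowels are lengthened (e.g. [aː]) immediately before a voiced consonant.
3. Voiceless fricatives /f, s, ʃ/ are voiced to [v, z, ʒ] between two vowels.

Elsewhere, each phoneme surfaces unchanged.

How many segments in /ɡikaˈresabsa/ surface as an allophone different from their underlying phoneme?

Segments that undergo a rule: /a/ → [aː] (rule 2); /s/ → [z] (rule 3); /a/ → [aː] (rule 2).
All other segments surface unchanged.

3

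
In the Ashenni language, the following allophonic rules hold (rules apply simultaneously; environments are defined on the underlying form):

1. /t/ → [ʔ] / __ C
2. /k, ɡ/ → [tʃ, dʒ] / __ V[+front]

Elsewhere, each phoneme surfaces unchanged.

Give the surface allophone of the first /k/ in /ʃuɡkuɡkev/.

[k]

/k/ (between /ɡ/ and /u/): rule 2 targets it, but not before a front vowel → unchanged [k].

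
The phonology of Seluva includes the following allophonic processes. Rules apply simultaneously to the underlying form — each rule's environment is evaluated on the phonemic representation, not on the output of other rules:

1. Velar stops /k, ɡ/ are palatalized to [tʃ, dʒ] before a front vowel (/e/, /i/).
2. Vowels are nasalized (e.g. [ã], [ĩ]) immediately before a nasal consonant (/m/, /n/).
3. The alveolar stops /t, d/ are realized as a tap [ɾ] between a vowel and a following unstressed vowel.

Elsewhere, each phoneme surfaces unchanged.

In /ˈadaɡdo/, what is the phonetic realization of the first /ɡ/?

/ɡ/ (between /a/ and /d/): rule 1 targets it, but not before a front vowel → unchanged [ɡ].

[ɡ]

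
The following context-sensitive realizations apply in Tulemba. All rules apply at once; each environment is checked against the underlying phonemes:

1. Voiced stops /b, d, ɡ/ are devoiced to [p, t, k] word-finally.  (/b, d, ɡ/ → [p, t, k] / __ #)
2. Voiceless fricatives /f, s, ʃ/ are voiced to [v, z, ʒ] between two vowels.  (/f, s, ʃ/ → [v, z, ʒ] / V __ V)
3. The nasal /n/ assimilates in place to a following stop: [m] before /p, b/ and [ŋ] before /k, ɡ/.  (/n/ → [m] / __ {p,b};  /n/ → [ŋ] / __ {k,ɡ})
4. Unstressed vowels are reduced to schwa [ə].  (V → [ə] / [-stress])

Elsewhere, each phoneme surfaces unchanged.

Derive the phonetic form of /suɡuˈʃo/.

[səɡəˈʒo]

/s/ (word-initial): rule 2 targets it, but not between two vowels → unchanged [s].
Rule 4 applies to /u/ (between /s/ and /ɡ/: in an unstressed syllable) → [ə].
/ɡ/ (between /u/ and /u/): rule 1 targets it, but not word-finally → unchanged [ɡ].
/u/ — between /ɡ/ and /ʃ/, in an unstressed syllable — surfaces as [ə] (rule 4).
/ʃ/ — between /u/ and /o/, between two vowels — surfaces as [ʒ] (rule 2).
/o/ (word-final) is in the target of rule 4 but the environment (in an unstressed syllable) is not met → [o].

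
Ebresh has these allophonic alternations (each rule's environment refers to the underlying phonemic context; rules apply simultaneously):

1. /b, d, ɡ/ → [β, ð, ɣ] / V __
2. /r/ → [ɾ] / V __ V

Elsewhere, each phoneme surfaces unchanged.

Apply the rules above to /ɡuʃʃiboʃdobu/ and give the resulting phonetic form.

/ɡ/ (word-initial) is in the target of rule 1 but the environment (immediately after a vowel) is not met → [ɡ].
/u/ (between /ɡ/ and /ʃ/): no rule targets it → [u].
/ʃ/ (between /u/ and /ʃ/): no rule targets it → [ʃ].
/ʃ/ — not in any rule's target class → [ʃ].
/i/ stays [i].
/b/ meets the environment for rule 1 (immediately after a vowel) → [β].
/o/ stays [o].
/ʃ/ (between /o/ and /d/) is unaffected → [ʃ].
/d/ (between /ʃ/ and /o/) fails the environment for rule 1, so it stays [d].
/o/ (between /d/ and /b/) is unaffected → [o].
/b/ meets the environment for rule 1 (immediately after a vowel) → [β].
/u/ (word-final): no rule targets it → [u].

[ɡuʃʃiβoʃdoβu]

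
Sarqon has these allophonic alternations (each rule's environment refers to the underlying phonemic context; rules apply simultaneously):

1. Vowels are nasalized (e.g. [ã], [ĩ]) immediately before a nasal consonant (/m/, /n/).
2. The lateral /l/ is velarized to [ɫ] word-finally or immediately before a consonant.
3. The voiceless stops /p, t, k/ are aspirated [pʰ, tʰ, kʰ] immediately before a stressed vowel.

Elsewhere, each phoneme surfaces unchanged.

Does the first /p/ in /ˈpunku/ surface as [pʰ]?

Yes

/p/ (word-initial) occurs immediately before a stressed vowel → [pʰ] by rule 3.
The actual realization is [pʰ], which matches [pʰ].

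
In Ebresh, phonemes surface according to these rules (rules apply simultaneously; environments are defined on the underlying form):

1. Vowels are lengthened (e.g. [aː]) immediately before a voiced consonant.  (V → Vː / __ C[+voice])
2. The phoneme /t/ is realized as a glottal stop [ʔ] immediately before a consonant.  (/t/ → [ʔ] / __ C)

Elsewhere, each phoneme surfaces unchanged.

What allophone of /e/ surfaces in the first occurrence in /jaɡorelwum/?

[eː]

/e/ (between /r/ and /l/) occurs before a voiced consonant → [eː] by rule 1.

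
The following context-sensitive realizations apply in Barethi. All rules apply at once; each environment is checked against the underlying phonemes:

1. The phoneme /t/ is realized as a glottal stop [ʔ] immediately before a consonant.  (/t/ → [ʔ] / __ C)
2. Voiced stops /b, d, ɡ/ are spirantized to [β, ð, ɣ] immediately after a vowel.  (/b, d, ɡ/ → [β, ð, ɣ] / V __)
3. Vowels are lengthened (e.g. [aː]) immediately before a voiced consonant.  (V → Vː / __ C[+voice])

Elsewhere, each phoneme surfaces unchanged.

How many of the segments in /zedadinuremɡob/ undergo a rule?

Segments that undergo a rule: /e/ → [eː] (rule 3); /d/ → [ð] (rule 2); /a/ → [aː] (rule 3); /d/ → [ð] (rule 2); /i/ → [iː] (rule 3); /u/ → [uː] (rule 3); /e/ → [eː] (rule 3); /o/ → [oː] (rule 3); /b/ → [β] (rule 2).
All other segments surface unchanged.

9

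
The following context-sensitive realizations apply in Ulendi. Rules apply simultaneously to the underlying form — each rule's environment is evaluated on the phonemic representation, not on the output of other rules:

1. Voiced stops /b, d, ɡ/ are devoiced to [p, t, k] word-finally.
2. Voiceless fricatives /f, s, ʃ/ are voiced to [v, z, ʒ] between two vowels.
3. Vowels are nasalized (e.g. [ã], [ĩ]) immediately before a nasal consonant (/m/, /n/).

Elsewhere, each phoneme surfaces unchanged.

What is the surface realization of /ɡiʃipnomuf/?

/ɡ/ — word-initial; rule 1 does not apply here → [ɡ].
/i/ (between /ɡ/ and /ʃ/) fails the environment for rule 3, so it stays [i].
Rule 2 applies to /ʃ/ (between /i/ and /i/: between two vowels) → [ʒ].
/i/ (between /ʃ/ and /p/) fails the environment for rule 3, so it stays [i].
/p/ (between /i/ and /n/): no rule targets it → [p].
/n/ (between /p/ and /o/) is unaffected → [n].
/o/ (between /n/ and /m/): before a nasal consonant, so rule 3 applies → [õ].
/m/ — not in any rule's target class → [m].
/u/ (between /m/ and /f/) is in the target of rule 3 but the environment (before a nasal consonant) is not met → [u].
/f/ (word-final): rule 2 targets it, but not between two vowels → unchanged [f].

[ɡiʒipnõmuf]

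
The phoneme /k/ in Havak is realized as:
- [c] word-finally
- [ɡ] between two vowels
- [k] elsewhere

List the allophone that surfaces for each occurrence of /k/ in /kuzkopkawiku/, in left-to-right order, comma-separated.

Occurrence 1 (position 1): no conditioning environment matches → elsewhere allophone [k].
Occurrence 2 (position 4): no conditioning environment matches → elsewhere allophone [k].
Occurrence 3 (position 7): no conditioning environment matches → elsewhere allophone [k].
Occurrence 4 (position 11): between two vowels → [ɡ].

[k], [k], [k], [ɡ]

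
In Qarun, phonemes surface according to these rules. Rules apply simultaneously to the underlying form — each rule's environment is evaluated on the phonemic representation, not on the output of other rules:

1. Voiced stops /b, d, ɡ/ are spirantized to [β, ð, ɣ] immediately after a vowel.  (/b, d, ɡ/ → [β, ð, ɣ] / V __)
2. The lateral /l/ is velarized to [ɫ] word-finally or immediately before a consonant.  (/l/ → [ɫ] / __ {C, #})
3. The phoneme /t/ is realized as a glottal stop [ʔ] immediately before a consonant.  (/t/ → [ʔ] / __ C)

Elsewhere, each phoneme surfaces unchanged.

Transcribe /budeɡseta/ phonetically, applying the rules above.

/b/ (word-initial) fails the environment for rule 1, so it stays [b].
/u/ (between /b/ and /d/) is unaffected → [u].
/d/ — between /u/ and /e/, immediately after a vowel — surfaces as [ð] (rule 1).
/e/ — not in any rule's target class → [e].
/ɡ/ (between /e/ and /s/): immediately after a vowel, so rule 1 applies → [ɣ].
/s/ stays [s].
/e/ — not in any rule's target class → [e].
/t/ (between /e/ and /a/) is in the target of rule 3 but the environment (immediately before a consonant) is not met → [t].
/a/ (word-final): no rule targets it → [a].

[buðeɣseta]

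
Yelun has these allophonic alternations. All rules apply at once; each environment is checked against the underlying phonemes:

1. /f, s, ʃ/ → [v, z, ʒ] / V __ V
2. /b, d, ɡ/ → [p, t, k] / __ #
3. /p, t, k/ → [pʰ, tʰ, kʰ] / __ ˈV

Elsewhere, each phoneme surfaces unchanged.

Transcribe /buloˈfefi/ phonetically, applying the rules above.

/b/ (word-initial): rule 2 targets it, but not word-finally → unchanged [b].
/u/ (between /b/ and /l/): no rule targets it → [u].
/l/ (between /u/ and /o/) is unaffected → [l].
/o/ (between /l/ and /f/) is unaffected → [o].
/f/ meets the environment for rule 1 (between two vowels) → [v].
/e/ (between /f/ and /f/) is unaffected → [e].
/f/ (between /e/ and /i/): between two vowels, so rule 1 applies → [v].
/i/ — not in any rule's target class → [i].

[buloˈvevi]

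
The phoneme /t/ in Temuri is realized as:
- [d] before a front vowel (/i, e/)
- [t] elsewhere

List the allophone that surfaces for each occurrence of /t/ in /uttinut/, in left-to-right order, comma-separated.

[t], [d], [t]

Occurrence 1 (position 2): no conditioning environment matches → elsewhere allophone [t].
Occurrence 2 (position 3): before a front vowel (/i, e/) → [d].
Occurrence 3 (position 7): no conditioning environment matches → elsewhere allophone [t].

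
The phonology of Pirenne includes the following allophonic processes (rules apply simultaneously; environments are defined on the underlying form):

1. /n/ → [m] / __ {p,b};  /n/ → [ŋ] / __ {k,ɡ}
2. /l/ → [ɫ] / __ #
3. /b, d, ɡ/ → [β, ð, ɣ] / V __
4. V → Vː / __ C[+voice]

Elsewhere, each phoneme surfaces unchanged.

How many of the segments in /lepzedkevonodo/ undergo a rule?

6

Segments that undergo a rule: /e/ → [eː] (rule 4); /d/ → [ð] (rule 3); /e/ → [eː] (rule 4); /o/ → [oː] (rule 4); /o/ → [oː] (rule 4); /d/ → [ð] (rule 3).
All other segments surface unchanged.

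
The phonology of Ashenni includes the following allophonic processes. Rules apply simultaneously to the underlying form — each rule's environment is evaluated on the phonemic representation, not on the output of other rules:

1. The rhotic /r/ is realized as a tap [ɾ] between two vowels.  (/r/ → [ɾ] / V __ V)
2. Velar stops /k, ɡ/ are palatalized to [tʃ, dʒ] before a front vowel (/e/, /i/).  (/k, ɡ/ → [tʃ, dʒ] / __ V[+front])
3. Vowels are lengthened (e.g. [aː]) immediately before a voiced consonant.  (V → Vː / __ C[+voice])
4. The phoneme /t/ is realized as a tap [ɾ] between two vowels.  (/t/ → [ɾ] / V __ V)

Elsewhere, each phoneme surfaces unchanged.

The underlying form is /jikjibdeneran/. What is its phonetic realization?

[jikjiːbdeːneːɾaːn]

/j/ — not in any rule's target class → [j].
/i/ (between /j/ and /k/) fails the environment for rule 3, so it stays [i].
/k/ (between /i/ and /j/): rule 2 targets it, but not before a front vowel → unchanged [k].
/j/ (between /k/ and /i/) is unaffected → [j].
/i/ meets the environment for rule 3 (before a voiced consonant) → [iː].
/b/ (between /i/ and /d/): no rule targets it → [b].
/d/ stays [d].
/e/ (between /d/ and /n/) occurs before a voiced consonant → [eː] by rule 3.
/n/ stays [n].
/e/ — between /n/ and /r/, before a voiced consonant — surfaces as [eː] (rule 3).
/r/ (between /e/ and /a/) occurs between two vowels → [ɾ] by rule 1.
Rule 3 applies to /a/ (between /r/ and /n/: before a voiced consonant) → [aː].
/n/ (word-final) is unaffected → [n].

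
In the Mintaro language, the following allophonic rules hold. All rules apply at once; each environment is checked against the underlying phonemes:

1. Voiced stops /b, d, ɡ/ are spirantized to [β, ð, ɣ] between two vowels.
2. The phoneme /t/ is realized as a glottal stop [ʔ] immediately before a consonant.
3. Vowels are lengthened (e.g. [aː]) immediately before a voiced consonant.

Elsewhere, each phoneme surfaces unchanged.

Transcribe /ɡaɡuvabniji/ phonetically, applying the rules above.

[ɡaːɣuːvaːbniːji]

/ɡ/ (word-initial): rule 1 targets it, but not between two vowels → unchanged [ɡ].
/a/ (between /ɡ/ and /ɡ/): before a voiced consonant, so rule 3 applies → [aː].
/ɡ/ (between /a/ and /u/): between two vowels, so rule 1 applies → [ɣ].
/u/ meets the environment for rule 3 (before a voiced consonant) → [uː].
/v/ stays [v].
/a/ meets the environment for rule 3 (before a voiced consonant) → [aː].
/b/ (between /a/ and /n/) fails the environment for rule 1, so it stays [b].
/n/ — not in any rule's target class → [n].
/i/ (between /n/ and /j/) occurs before a voiced consonant → [iː] by rule 3.
/j/ (between /i/ and /i/) is unaffected → [j].
/i/ (word-final) fails the environment for rule 3, so it stays [i].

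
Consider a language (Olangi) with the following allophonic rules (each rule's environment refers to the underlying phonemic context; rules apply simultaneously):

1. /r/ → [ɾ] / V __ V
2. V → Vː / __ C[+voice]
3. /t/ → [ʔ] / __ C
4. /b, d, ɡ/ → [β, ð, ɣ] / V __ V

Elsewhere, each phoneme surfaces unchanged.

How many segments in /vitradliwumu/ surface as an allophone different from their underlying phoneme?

Segments that undergo a rule: /t/ → [ʔ] (rule 3); /a/ → [aː] (rule 2); /i/ → [iː] (rule 2); /u/ → [uː] (rule 2).
All other segments surface unchanged.

4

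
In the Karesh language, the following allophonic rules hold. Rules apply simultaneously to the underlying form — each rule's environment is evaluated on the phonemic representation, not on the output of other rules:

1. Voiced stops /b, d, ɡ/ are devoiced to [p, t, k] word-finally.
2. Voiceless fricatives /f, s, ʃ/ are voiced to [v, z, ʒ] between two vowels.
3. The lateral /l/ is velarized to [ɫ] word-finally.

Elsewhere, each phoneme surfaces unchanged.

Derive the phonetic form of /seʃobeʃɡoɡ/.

/s/ — word-initial; rule 2 does not apply here → [s].
/e/ stays [e].
/ʃ/ (between /e/ and /o/): between two vowels, so rule 2 applies → [ʒ].
/o/ (between /ʃ/ and /b/) is unaffected → [o].
/b/ (between /o/ and /e/) fails the environment for rule 1, so it stays [b].
/e/ (between /b/ and /ʃ/): no rule targets it → [e].
/ʃ/ (between /e/ and /ɡ/): rule 2 targets it, but not between two vowels → unchanged [ʃ].
/ɡ/ (between /ʃ/ and /o/) fails the environment for rule 1, so it stays [ɡ].
/o/ (between /ɡ/ and /ɡ/): no rule targets it → [o].
Rule 1 applies to /ɡ/ (word-final: word-finally) → [k].

[seʒobeʃɡok]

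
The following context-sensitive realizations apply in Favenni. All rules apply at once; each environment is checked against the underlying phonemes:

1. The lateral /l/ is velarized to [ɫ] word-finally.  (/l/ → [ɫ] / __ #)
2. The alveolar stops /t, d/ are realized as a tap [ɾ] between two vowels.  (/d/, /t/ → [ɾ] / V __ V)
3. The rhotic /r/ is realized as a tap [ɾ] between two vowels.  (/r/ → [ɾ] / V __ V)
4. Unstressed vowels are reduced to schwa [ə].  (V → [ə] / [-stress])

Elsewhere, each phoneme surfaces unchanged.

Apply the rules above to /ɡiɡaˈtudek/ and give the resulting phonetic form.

[ɡəɡəˈɾuɾək]

/ɡ/ (word-initial): no rule targets it → [ɡ].
/i/ (between /ɡ/ and /ɡ/): in an unstressed syllable, so rule 4 applies → [ə].
/ɡ/ (between /i/ and /a/): no rule targets it → [ɡ].
Rule 4 applies to /a/ (between /ɡ/ and /t/: in an unstressed syllable) → [ə].
/t/ (between /a/ and /u/) occurs between two vowels → [ɾ] by rule 2.
/u/ — between /t/ and /d/; rule 4 does not apply here → [u].
/d/ (between /u/ and /e/): between two vowels, so rule 2 applies → [ɾ].
Rule 4 applies to /e/ (between /d/ and /k/: in an unstressed syllable) → [ə].
/k/ stays [k].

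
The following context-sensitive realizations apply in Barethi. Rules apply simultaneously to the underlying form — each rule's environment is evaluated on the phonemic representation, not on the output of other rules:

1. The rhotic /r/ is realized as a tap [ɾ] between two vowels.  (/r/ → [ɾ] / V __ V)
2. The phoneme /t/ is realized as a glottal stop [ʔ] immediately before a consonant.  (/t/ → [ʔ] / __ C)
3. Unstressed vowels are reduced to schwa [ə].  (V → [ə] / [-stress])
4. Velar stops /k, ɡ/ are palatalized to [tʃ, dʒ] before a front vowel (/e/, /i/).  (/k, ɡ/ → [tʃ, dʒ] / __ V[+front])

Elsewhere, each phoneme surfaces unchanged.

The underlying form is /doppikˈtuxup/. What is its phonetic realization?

/d/ (word-initial) is unaffected → [d].
Rule 3 applies to /o/ (between /d/ and /p/: in an unstressed syllable) → [ə].
/p/ — not in any rule's target class → [p].
/p/ (between /p/ and /i/): no rule targets it → [p].
Rule 3 applies to /i/ (between /p/ and /k/: in an unstressed syllable) → [ə].
/k/ — between /i/ and /t/; rule 4 does not apply here → [k].
/t/ (between /k/ and /u/) fails the environment for rule 2, so it stays [t].
/u/ (between /t/ and /x/): rule 3 targets it, but not in an unstressed syllable → unchanged [u].
/x/ stays [x].
Rule 3 applies to /u/ (between /x/ and /p/: in an unstressed syllable) → [ə].
/p/ — not in any rule's target class → [p].

[dəppəkˈtuxəp]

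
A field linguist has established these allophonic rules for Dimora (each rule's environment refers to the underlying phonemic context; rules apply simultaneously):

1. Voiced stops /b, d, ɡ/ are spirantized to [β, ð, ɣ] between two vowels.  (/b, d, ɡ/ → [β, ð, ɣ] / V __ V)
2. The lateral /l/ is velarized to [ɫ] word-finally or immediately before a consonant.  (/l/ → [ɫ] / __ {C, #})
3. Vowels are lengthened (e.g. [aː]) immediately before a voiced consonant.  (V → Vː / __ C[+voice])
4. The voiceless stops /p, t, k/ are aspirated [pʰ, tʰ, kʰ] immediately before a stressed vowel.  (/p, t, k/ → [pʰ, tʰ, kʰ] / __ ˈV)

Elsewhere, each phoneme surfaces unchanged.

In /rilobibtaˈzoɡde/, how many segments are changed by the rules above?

Segments that undergo a rule: /i/ → [iː] (rule 3); /o/ → [oː] (rule 3); /b/ → [β] (rule 1); /i/ → [iː] (rule 3); /a/ → [aː] (rule 3); /o/ → [oː] (rule 3).
All other segments surface unchanged.

6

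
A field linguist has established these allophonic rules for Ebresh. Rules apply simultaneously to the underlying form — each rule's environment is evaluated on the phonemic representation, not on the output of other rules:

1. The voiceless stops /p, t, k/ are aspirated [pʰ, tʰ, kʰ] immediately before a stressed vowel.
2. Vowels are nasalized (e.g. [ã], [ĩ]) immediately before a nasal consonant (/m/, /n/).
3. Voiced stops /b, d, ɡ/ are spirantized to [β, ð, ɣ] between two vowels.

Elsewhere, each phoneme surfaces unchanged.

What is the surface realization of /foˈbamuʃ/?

/f/ stays [f].
/o/ (between /f/ and /b/): rule 2 targets it, but not before a nasal consonant → unchanged [o].
/b/ meets the environment for rule 3 (between two vowels) → [β].
/a/ — between /b/ and /m/, before a nasal consonant — surfaces as [ã] (rule 2).
/m/ — not in any rule's target class → [m].
/u/ (between /m/ and /ʃ/) fails the environment for rule 2, so it stays [u].
/ʃ/ (word-final): no rule targets it → [ʃ].

[foˈβãmuʃ]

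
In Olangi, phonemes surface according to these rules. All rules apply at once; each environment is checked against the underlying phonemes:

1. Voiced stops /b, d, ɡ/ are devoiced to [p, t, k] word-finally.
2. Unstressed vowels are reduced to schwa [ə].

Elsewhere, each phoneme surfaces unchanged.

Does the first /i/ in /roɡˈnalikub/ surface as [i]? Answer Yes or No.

No

/i/ meets the environment for rule 2 (in an unstressed syllable) → [ə].
The actual realization is [ə], not [i].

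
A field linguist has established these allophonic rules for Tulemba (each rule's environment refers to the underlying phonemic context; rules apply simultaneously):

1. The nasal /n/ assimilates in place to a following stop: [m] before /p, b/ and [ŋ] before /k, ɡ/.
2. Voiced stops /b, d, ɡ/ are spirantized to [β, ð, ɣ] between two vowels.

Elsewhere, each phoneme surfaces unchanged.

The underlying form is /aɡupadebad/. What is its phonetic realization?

[aɣupaðeβad]

/a/ — not in any rule's target class → [a].
/ɡ/ — between /a/ and /u/, between two vowels — surfaces as [ɣ] (rule 2).
/u/ — not in any rule's target class → [u].
/p/ — not in any rule's target class → [p].
/a/ (between /p/ and /d/) is unaffected → [a].
/d/ — between /a/ and /e/, between two vowels — surfaces as [ð] (rule 2).
/e/ (between /d/ and /b/) is unaffected → [e].
/b/ meets the environment for rule 2 (between two vowels) → [β].
/a/ (between /b/ and /d/) is unaffected → [a].
/d/ — word-final; rule 2 does not apply here → [d].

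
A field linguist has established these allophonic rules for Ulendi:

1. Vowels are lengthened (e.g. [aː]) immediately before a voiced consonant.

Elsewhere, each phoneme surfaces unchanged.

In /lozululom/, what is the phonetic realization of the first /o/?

[oː]

/o/ meets the environment for rule 1 (before a voiced consonant) → [oː].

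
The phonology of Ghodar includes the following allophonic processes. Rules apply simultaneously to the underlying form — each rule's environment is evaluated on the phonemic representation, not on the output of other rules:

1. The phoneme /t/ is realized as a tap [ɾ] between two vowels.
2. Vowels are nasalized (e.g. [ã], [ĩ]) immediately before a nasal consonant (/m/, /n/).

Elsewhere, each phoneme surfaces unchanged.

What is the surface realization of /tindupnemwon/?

[tĩndupnẽmwõn]

/t/ — word-initial; rule 1 does not apply here → [t].
/i/ meets the environment for rule 2 (before a nasal consonant) → [ĩ].
/n/ (between /i/ and /d/) is unaffected → [n].
/d/ (between /n/ and /u/): no rule targets it → [d].
/u/ (between /d/ and /p/) is in the target of rule 2 but the environment (before a nasal consonant) is not met → [u].
/p/ stays [p].
/n/ (between /p/ and /e/) is unaffected → [n].
/e/ (between /n/ and /m/) occurs before a nasal consonant → [ẽ] by rule 2.
/m/ stays [m].
/w/ stays [w].
/o/ (between /w/ and /n/): before a nasal consonant, so rule 2 applies → [õ].
/n/ (word-final) is unaffected → [n].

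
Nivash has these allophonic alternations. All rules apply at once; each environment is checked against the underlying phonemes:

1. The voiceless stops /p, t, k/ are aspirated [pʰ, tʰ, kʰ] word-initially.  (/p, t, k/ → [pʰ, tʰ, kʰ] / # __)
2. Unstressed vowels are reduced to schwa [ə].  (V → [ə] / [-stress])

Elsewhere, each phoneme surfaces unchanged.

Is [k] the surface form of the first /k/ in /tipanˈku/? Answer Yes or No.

Yes

/k/ — between /n/ and /u/; rule 1 does not apply here → [k].
The actual realization is [k], which matches [k].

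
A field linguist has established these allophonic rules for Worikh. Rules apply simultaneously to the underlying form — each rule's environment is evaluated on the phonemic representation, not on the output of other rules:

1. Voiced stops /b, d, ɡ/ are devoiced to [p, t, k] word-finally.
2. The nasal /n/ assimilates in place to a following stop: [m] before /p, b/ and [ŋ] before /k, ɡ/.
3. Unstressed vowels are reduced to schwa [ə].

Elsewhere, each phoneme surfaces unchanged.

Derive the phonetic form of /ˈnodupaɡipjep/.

[ˈnodəpəɡəpjəp]

/n/ (word-initial) is in the target of rule 2 but the environment (before a labial or velar stop) is not met → [n].
/o/ (between /n/ and /d/) is in the target of rule 3 but the environment (in an unstressed syllable) is not met → [o].
/d/ (between /o/ and /u/) fails the environment for rule 1, so it stays [d].
/u/ — between /d/ and /p/, in an unstressed syllable — surfaces as [ə] (rule 3).
/p/ — not in any rule's target class → [p].
Rule 3 applies to /a/ (between /p/ and /ɡ/: in an unstressed syllable) → [ə].
/ɡ/ — between /a/ and /i/; rule 1 does not apply here → [ɡ].
/i/ — between /ɡ/ and /p/, in an unstressed syllable — surfaces as [ə] (rule 3).
/p/ (between /i/ and /j/) is unaffected → [p].
/j/ — not in any rule's target class → [j].
Rule 3 applies to /e/ (between /j/ and /p/: in an unstressed syllable) → [ə].
/p/ — not in any rule's target class → [p].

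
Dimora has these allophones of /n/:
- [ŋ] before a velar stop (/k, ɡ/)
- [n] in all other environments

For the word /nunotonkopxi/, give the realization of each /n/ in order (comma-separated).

[n], [n], [ŋ]

Occurrence 1 (position 1): no conditioning environment matches → elsewhere allophone [n].
Occurrence 2 (position 3): no conditioning environment matches → elsewhere allophone [n].
Occurrence 3 (position 7): before a velar stop → [ŋ].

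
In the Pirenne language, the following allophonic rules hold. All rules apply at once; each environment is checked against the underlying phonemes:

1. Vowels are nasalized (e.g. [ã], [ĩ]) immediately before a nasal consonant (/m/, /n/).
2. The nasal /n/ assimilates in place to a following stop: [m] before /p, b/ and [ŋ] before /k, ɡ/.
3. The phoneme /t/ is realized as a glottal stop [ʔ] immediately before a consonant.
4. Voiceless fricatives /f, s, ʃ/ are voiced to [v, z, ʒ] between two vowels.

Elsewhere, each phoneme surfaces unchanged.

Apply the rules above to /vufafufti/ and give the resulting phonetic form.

/u/ (between /v/ and /f/) is in the target of rule 1 but the environment (before a nasal consonant) is not met → [u].
/f/ meets the environment for rule 4 (between two vowels) → [v].
/a/ — between /f/ and /f/; rule 1 does not apply here → [a].
/f/ meets the environment for rule 4 (between two vowels) → [v].
/u/ (between /f/ and /f/) is in the target of rule 1 but the environment (before a nasal consonant) is not met → [u].
/f/ (between /u/ and /t/) is in the target of rule 4 but the environment (between two vowels) is not met → [f].
/t/ (between /f/ and /i/) is in the target of rule 3 but the environment (immediately before a consonant) is not met → [t].
/i/ (word-final) is in the target of rule 1 but the environment (before a nasal consonant) is not met → [i].

[vuvavufti]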